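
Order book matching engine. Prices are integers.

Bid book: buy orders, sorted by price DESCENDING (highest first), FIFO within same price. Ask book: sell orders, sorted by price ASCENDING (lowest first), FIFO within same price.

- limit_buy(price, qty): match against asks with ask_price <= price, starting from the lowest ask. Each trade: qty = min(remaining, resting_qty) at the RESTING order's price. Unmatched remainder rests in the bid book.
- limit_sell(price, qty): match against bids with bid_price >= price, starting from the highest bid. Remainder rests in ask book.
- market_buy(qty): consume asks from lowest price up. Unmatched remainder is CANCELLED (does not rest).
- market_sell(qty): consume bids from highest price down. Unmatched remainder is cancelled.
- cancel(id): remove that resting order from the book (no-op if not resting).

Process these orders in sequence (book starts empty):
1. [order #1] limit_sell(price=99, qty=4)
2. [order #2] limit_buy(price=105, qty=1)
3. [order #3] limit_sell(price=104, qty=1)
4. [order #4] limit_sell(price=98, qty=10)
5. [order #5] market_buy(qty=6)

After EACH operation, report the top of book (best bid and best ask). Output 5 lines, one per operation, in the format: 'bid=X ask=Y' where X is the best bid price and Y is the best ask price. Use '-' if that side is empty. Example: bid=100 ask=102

After op 1 [order #1] limit_sell(price=99, qty=4): fills=none; bids=[-] asks=[#1:4@99]
After op 2 [order #2] limit_buy(price=105, qty=1): fills=#2x#1:1@99; bids=[-] asks=[#1:3@99]
After op 3 [order #3] limit_sell(price=104, qty=1): fills=none; bids=[-] asks=[#1:3@99 #3:1@104]
After op 4 [order #4] limit_sell(price=98, qty=10): fills=none; bids=[-] asks=[#4:10@98 #1:3@99 #3:1@104]
After op 5 [order #5] market_buy(qty=6): fills=#5x#4:6@98; bids=[-] asks=[#4:4@98 #1:3@99 #3:1@104]

Answer: bid=- ask=99
bid=- ask=99
bid=- ask=99
bid=- ask=98
bid=- ask=98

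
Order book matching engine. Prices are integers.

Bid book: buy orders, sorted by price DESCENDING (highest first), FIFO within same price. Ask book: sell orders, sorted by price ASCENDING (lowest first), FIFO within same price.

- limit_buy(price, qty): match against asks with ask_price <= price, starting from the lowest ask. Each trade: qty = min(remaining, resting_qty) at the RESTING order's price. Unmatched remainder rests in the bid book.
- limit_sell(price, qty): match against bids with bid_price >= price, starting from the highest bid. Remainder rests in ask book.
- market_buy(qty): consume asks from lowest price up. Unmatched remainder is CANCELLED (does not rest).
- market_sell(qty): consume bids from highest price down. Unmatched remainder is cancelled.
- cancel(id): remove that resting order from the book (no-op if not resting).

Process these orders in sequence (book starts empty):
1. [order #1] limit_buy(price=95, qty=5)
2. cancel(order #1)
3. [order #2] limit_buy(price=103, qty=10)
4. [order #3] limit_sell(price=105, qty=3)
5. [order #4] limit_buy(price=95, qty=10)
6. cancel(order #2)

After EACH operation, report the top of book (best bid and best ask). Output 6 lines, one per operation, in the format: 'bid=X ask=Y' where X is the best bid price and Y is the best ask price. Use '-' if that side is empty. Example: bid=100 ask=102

Answer: bid=95 ask=-
bid=- ask=-
bid=103 ask=-
bid=103 ask=105
bid=103 ask=105
bid=95 ask=105

Derivation:
After op 1 [order #1] limit_buy(price=95, qty=5): fills=none; bids=[#1:5@95] asks=[-]
After op 2 cancel(order #1): fills=none; bids=[-] asks=[-]
After op 3 [order #2] limit_buy(price=103, qty=10): fills=none; bids=[#2:10@103] asks=[-]
After op 4 [order #3] limit_sell(price=105, qty=3): fills=none; bids=[#2:10@103] asks=[#3:3@105]
After op 5 [order #4] limit_buy(price=95, qty=10): fills=none; bids=[#2:10@103 #4:10@95] asks=[#3:3@105]
After op 6 cancel(order #2): fills=none; bids=[#4:10@95] asks=[#3:3@105]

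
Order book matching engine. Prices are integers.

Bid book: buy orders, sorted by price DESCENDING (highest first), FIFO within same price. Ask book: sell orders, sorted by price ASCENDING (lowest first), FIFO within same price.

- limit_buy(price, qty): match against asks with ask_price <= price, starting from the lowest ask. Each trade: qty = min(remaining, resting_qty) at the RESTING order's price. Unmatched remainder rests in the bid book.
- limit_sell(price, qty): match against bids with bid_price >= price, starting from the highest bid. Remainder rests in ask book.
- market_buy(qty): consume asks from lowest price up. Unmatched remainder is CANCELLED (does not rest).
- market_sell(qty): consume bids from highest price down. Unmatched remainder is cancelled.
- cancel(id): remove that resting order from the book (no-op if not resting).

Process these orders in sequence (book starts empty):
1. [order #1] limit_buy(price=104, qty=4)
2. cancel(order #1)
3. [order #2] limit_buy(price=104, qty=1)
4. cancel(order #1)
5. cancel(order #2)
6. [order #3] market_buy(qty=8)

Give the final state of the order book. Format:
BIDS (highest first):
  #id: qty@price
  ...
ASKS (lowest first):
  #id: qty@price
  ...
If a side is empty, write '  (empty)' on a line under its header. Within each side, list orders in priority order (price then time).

Answer: BIDS (highest first):
  (empty)
ASKS (lowest first):
  (empty)

Derivation:
After op 1 [order #1] limit_buy(price=104, qty=4): fills=none; bids=[#1:4@104] asks=[-]
After op 2 cancel(order #1): fills=none; bids=[-] asks=[-]
After op 3 [order #2] limit_buy(price=104, qty=1): fills=none; bids=[#2:1@104] asks=[-]
After op 4 cancel(order #1): fills=none; bids=[#2:1@104] asks=[-]
After op 5 cancel(order #2): fills=none; bids=[-] asks=[-]
After op 6 [order #3] market_buy(qty=8): fills=none; bids=[-] asks=[-]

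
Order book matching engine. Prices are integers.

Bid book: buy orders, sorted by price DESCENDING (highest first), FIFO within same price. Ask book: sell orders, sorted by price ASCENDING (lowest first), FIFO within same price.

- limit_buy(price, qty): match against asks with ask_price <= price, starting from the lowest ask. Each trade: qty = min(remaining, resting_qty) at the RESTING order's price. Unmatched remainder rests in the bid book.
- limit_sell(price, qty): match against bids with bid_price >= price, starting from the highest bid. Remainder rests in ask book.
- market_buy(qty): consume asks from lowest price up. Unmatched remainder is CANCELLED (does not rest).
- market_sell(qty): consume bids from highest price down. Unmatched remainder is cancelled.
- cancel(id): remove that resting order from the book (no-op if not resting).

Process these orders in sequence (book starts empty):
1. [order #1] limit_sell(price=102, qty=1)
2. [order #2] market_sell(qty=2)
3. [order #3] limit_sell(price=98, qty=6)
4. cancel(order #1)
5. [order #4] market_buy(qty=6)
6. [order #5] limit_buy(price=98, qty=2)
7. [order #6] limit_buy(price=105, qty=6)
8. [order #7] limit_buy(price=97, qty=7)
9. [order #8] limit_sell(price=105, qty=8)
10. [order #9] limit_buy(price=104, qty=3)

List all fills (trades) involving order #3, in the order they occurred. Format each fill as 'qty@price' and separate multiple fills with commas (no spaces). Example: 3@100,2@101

Answer: 6@98

Derivation:
After op 1 [order #1] limit_sell(price=102, qty=1): fills=none; bids=[-] asks=[#1:1@102]
After op 2 [order #2] market_sell(qty=2): fills=none; bids=[-] asks=[#1:1@102]
After op 3 [order #3] limit_sell(price=98, qty=6): fills=none; bids=[-] asks=[#3:6@98 #1:1@102]
After op 4 cancel(order #1): fills=none; bids=[-] asks=[#3:6@98]
After op 5 [order #4] market_buy(qty=6): fills=#4x#3:6@98; bids=[-] asks=[-]
After op 6 [order #5] limit_buy(price=98, qty=2): fills=none; bids=[#5:2@98] asks=[-]
After op 7 [order #6] limit_buy(price=105, qty=6): fills=none; bids=[#6:6@105 #5:2@98] asks=[-]
After op 8 [order #7] limit_buy(price=97, qty=7): fills=none; bids=[#6:6@105 #5:2@98 #7:7@97] asks=[-]
After op 9 [order #8] limit_sell(price=105, qty=8): fills=#6x#8:6@105; bids=[#5:2@98 #7:7@97] asks=[#8:2@105]
After op 10 [order #9] limit_buy(price=104, qty=3): fills=none; bids=[#9:3@104 #5:2@98 #7:7@97] asks=[#8:2@105]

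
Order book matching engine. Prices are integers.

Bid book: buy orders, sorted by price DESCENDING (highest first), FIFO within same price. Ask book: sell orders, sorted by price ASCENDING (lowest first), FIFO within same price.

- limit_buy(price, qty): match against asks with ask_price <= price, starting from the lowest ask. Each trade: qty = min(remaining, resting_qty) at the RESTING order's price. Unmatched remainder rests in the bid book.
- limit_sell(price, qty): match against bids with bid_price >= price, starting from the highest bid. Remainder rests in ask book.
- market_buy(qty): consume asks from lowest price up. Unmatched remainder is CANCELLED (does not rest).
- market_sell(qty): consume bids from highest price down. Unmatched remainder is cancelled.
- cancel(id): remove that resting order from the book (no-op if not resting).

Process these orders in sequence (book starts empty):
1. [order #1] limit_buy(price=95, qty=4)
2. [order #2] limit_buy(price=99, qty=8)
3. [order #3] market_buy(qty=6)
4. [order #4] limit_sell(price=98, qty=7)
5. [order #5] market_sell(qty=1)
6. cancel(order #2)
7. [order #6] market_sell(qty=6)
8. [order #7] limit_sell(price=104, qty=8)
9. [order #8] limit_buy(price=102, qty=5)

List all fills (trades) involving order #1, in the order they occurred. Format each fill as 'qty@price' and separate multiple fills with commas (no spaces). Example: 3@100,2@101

Answer: 4@95

Derivation:
After op 1 [order #1] limit_buy(price=95, qty=4): fills=none; bids=[#1:4@95] asks=[-]
After op 2 [order #2] limit_buy(price=99, qty=8): fills=none; bids=[#2:8@99 #1:4@95] asks=[-]
After op 3 [order #3] market_buy(qty=6): fills=none; bids=[#2:8@99 #1:4@95] asks=[-]
After op 4 [order #4] limit_sell(price=98, qty=7): fills=#2x#4:7@99; bids=[#2:1@99 #1:4@95] asks=[-]
After op 5 [order #5] market_sell(qty=1): fills=#2x#5:1@99; bids=[#1:4@95] asks=[-]
After op 6 cancel(order #2): fills=none; bids=[#1:4@95] asks=[-]
After op 7 [order #6] market_sell(qty=6): fills=#1x#6:4@95; bids=[-] asks=[-]
After op 8 [order #7] limit_sell(price=104, qty=8): fills=none; bids=[-] asks=[#7:8@104]
After op 9 [order #8] limit_buy(price=102, qty=5): fills=none; bids=[#8:5@102] asks=[#7:8@104]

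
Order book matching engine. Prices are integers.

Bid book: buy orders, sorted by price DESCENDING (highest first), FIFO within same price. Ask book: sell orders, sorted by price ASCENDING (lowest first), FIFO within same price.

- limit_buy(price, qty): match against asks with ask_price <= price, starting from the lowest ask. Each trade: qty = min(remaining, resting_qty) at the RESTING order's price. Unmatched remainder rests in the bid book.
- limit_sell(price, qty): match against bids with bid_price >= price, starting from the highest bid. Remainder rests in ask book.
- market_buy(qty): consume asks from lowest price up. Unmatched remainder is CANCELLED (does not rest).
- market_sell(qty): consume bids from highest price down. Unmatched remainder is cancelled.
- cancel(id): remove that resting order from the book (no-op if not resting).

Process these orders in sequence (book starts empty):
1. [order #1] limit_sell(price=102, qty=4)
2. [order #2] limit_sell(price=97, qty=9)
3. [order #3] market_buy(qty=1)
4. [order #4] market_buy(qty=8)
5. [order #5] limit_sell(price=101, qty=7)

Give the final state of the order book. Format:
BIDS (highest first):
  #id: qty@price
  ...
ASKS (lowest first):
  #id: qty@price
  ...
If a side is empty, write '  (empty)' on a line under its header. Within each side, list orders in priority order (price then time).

After op 1 [order #1] limit_sell(price=102, qty=4): fills=none; bids=[-] asks=[#1:4@102]
After op 2 [order #2] limit_sell(price=97, qty=9): fills=none; bids=[-] asks=[#2:9@97 #1:4@102]
After op 3 [order #3] market_buy(qty=1): fills=#3x#2:1@97; bids=[-] asks=[#2:8@97 #1:4@102]
After op 4 [order #4] market_buy(qty=8): fills=#4x#2:8@97; bids=[-] asks=[#1:4@102]
After op 5 [order #5] limit_sell(price=101, qty=7): fills=none; bids=[-] asks=[#5:7@101 #1:4@102]

Answer: BIDS (highest first):
  (empty)
ASKS (lowest first):
  #5: 7@101
  #1: 4@102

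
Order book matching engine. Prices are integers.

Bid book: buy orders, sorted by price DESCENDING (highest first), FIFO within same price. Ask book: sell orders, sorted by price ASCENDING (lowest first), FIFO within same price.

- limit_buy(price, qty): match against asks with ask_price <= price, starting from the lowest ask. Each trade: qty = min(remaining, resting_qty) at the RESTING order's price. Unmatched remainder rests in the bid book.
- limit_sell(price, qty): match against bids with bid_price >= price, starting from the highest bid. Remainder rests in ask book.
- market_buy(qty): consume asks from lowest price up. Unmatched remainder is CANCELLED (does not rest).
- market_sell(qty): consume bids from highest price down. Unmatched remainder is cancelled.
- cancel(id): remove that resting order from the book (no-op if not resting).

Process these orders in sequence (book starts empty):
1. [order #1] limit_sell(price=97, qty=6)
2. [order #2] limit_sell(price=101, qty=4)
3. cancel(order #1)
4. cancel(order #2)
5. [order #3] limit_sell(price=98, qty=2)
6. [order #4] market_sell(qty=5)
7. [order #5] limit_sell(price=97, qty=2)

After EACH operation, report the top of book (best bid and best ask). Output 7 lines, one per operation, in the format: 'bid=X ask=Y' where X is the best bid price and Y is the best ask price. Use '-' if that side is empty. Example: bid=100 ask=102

After op 1 [order #1] limit_sell(price=97, qty=6): fills=none; bids=[-] asks=[#1:6@97]
After op 2 [order #2] limit_sell(price=101, qty=4): fills=none; bids=[-] asks=[#1:6@97 #2:4@101]
After op 3 cancel(order #1): fills=none; bids=[-] asks=[#2:4@101]
After op 4 cancel(order #2): fills=none; bids=[-] asks=[-]
After op 5 [order #3] limit_sell(price=98, qty=2): fills=none; bids=[-] asks=[#3:2@98]
After op 6 [order #4] market_sell(qty=5): fills=none; bids=[-] asks=[#3:2@98]
After op 7 [order #5] limit_sell(price=97, qty=2): fills=none; bids=[-] asks=[#5:2@97 #3:2@98]

Answer: bid=- ask=97
bid=- ask=97
bid=- ask=101
bid=- ask=-
bid=- ask=98
bid=- ask=98
bid=- ask=97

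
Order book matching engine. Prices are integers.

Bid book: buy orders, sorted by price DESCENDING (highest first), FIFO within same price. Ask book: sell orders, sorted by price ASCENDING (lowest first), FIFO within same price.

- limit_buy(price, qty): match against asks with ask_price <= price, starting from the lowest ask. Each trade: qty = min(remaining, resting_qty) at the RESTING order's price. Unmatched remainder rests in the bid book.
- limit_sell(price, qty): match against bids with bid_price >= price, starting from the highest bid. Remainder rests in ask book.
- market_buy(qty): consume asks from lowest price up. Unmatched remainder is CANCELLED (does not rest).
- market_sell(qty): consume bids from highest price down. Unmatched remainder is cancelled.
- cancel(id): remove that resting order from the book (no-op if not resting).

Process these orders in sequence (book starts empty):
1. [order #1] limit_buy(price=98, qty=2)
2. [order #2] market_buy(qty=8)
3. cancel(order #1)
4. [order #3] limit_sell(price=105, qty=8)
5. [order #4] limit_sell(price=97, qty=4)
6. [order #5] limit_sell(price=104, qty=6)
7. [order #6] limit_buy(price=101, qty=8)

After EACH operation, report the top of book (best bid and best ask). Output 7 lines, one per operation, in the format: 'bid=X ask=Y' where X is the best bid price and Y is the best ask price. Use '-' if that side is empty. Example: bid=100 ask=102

Answer: bid=98 ask=-
bid=98 ask=-
bid=- ask=-
bid=- ask=105
bid=- ask=97
bid=- ask=97
bid=101 ask=104

Derivation:
After op 1 [order #1] limit_buy(price=98, qty=2): fills=none; bids=[#1:2@98] asks=[-]
After op 2 [order #2] market_buy(qty=8): fills=none; bids=[#1:2@98] asks=[-]
After op 3 cancel(order #1): fills=none; bids=[-] asks=[-]
After op 4 [order #3] limit_sell(price=105, qty=8): fills=none; bids=[-] asks=[#3:8@105]
After op 5 [order #4] limit_sell(price=97, qty=4): fills=none; bids=[-] asks=[#4:4@97 #3:8@105]
After op 6 [order #5] limit_sell(price=104, qty=6): fills=none; bids=[-] asks=[#4:4@97 #5:6@104 #3:8@105]
After op 7 [order #6] limit_buy(price=101, qty=8): fills=#6x#4:4@97; bids=[#6:4@101] asks=[#5:6@104 #3:8@105]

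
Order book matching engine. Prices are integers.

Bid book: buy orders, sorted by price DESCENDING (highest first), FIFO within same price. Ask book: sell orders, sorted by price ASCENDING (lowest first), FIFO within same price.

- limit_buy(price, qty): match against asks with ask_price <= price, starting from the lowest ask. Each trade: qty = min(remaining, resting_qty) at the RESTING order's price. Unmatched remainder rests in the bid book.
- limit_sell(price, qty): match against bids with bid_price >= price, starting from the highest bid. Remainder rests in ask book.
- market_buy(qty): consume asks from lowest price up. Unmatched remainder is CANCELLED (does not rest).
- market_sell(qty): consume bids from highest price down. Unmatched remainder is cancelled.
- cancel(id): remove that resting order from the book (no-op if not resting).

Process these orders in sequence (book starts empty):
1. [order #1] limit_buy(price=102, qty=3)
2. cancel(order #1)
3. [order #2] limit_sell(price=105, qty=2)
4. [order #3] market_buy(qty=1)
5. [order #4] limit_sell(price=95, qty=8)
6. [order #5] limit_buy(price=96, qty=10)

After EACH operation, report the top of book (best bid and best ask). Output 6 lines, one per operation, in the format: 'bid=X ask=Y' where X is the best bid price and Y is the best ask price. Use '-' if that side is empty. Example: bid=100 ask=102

After op 1 [order #1] limit_buy(price=102, qty=3): fills=none; bids=[#1:3@102] asks=[-]
After op 2 cancel(order #1): fills=none; bids=[-] asks=[-]
After op 3 [order #2] limit_sell(price=105, qty=2): fills=none; bids=[-] asks=[#2:2@105]
After op 4 [order #3] market_buy(qty=1): fills=#3x#2:1@105; bids=[-] asks=[#2:1@105]
After op 5 [order #4] limit_sell(price=95, qty=8): fills=none; bids=[-] asks=[#4:8@95 #2:1@105]
After op 6 [order #5] limit_buy(price=96, qty=10): fills=#5x#4:8@95; bids=[#5:2@96] asks=[#2:1@105]

Answer: bid=102 ask=-
bid=- ask=-
bid=- ask=105
bid=- ask=105
bid=- ask=95
bid=96 ask=105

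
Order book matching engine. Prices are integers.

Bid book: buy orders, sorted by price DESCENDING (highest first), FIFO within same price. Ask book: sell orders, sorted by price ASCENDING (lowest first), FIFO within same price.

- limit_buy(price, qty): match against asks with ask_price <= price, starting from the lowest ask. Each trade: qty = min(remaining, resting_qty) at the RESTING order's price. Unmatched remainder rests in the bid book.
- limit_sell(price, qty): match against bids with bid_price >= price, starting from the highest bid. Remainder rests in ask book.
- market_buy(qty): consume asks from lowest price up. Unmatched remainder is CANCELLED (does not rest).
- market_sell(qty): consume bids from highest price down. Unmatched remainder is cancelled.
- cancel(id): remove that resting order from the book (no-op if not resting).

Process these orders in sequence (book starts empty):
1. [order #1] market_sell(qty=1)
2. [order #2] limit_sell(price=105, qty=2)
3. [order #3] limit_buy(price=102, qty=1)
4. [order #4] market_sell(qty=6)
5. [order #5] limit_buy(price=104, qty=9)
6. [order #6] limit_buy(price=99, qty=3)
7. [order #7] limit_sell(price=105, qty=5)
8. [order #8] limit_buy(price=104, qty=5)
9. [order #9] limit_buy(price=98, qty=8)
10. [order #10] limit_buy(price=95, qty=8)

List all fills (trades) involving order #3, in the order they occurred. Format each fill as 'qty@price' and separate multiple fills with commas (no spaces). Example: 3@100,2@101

After op 1 [order #1] market_sell(qty=1): fills=none; bids=[-] asks=[-]
After op 2 [order #2] limit_sell(price=105, qty=2): fills=none; bids=[-] asks=[#2:2@105]
After op 3 [order #3] limit_buy(price=102, qty=1): fills=none; bids=[#3:1@102] asks=[#2:2@105]
After op 4 [order #4] market_sell(qty=6): fills=#3x#4:1@102; bids=[-] asks=[#2:2@105]
After op 5 [order #5] limit_buy(price=104, qty=9): fills=none; bids=[#5:9@104] asks=[#2:2@105]
After op 6 [order #6] limit_buy(price=99, qty=3): fills=none; bids=[#5:9@104 #6:3@99] asks=[#2:2@105]
After op 7 [order #7] limit_sell(price=105, qty=5): fills=none; bids=[#5:9@104 #6:3@99] asks=[#2:2@105 #7:5@105]
After op 8 [order #8] limit_buy(price=104, qty=5): fills=none; bids=[#5:9@104 #8:5@104 #6:3@99] asks=[#2:2@105 #7:5@105]
After op 9 [order #9] limit_buy(price=98, qty=8): fills=none; bids=[#5:9@104 #8:5@104 #6:3@99 #9:8@98] asks=[#2:2@105 #7:5@105]
After op 10 [order #10] limit_buy(price=95, qty=8): fills=none; bids=[#5:9@104 #8:5@104 #6:3@99 #9:8@98 #10:8@95] asks=[#2:2@105 #7:5@105]

Answer: 1@102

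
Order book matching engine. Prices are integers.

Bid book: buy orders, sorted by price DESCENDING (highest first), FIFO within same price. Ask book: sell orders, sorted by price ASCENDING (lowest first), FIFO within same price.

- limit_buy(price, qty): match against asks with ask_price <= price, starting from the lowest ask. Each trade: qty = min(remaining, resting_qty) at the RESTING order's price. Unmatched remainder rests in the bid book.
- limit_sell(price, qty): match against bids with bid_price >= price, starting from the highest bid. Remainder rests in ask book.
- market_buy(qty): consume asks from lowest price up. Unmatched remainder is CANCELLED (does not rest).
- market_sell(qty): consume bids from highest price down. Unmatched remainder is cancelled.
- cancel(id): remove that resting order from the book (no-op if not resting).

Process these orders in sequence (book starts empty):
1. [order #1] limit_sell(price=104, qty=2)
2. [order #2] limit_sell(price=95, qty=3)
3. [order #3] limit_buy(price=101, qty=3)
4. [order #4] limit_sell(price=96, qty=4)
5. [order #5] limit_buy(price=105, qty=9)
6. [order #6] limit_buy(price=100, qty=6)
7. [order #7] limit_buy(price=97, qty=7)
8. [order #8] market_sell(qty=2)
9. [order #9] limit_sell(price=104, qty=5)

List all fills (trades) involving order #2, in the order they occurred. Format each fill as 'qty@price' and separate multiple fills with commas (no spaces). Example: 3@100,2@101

After op 1 [order #1] limit_sell(price=104, qty=2): fills=none; bids=[-] asks=[#1:2@104]
After op 2 [order #2] limit_sell(price=95, qty=3): fills=none; bids=[-] asks=[#2:3@95 #1:2@104]
After op 3 [order #3] limit_buy(price=101, qty=3): fills=#3x#2:3@95; bids=[-] asks=[#1:2@104]
After op 4 [order #4] limit_sell(price=96, qty=4): fills=none; bids=[-] asks=[#4:4@96 #1:2@104]
After op 5 [order #5] limit_buy(price=105, qty=9): fills=#5x#4:4@96 #5x#1:2@104; bids=[#5:3@105] asks=[-]
After op 6 [order #6] limit_buy(price=100, qty=6): fills=none; bids=[#5:3@105 #6:6@100] asks=[-]
After op 7 [order #7] limit_buy(price=97, qty=7): fills=none; bids=[#5:3@105 #6:6@100 #7:7@97] asks=[-]
After op 8 [order #8] market_sell(qty=2): fills=#5x#8:2@105; bids=[#5:1@105 #6:6@100 #7:7@97] asks=[-]
After op 9 [order #9] limit_sell(price=104, qty=5): fills=#5x#9:1@105; bids=[#6:6@100 #7:7@97] asks=[#9:4@104]

Answer: 3@95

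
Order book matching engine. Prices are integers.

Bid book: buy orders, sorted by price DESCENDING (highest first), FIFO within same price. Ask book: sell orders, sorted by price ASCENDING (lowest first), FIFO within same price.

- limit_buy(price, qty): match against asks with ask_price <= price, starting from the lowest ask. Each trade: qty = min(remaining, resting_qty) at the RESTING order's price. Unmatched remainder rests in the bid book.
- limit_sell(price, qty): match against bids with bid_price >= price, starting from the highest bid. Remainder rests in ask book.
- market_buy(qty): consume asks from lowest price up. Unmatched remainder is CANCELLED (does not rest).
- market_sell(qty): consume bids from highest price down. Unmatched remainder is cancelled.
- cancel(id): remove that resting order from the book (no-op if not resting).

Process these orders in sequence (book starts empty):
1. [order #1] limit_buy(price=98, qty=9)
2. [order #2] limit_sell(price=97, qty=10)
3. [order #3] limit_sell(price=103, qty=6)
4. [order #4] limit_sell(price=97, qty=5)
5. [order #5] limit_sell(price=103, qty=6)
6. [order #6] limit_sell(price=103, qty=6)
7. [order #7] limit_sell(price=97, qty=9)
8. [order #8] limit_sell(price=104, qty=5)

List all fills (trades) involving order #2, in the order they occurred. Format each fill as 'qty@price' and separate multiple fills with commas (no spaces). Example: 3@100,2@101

After op 1 [order #1] limit_buy(price=98, qty=9): fills=none; bids=[#1:9@98] asks=[-]
After op 2 [order #2] limit_sell(price=97, qty=10): fills=#1x#2:9@98; bids=[-] asks=[#2:1@97]
After op 3 [order #3] limit_sell(price=103, qty=6): fills=none; bids=[-] asks=[#2:1@97 #3:6@103]
After op 4 [order #4] limit_sell(price=97, qty=5): fills=none; bids=[-] asks=[#2:1@97 #4:5@97 #3:6@103]
After op 5 [order #5] limit_sell(price=103, qty=6): fills=none; bids=[-] asks=[#2:1@97 #4:5@97 #3:6@103 #5:6@103]
After op 6 [order #6] limit_sell(price=103, qty=6): fills=none; bids=[-] asks=[#2:1@97 #4:5@97 #3:6@103 #5:6@103 #6:6@103]
After op 7 [order #7] limit_sell(price=97, qty=9): fills=none; bids=[-] asks=[#2:1@97 #4:5@97 #7:9@97 #3:6@103 #5:6@103 #6:6@103]
After op 8 [order #8] limit_sell(price=104, qty=5): fills=none; bids=[-] asks=[#2:1@97 #4:5@97 #7:9@97 #3:6@103 #5:6@103 #6:6@103 #8:5@104]

Answer: 9@98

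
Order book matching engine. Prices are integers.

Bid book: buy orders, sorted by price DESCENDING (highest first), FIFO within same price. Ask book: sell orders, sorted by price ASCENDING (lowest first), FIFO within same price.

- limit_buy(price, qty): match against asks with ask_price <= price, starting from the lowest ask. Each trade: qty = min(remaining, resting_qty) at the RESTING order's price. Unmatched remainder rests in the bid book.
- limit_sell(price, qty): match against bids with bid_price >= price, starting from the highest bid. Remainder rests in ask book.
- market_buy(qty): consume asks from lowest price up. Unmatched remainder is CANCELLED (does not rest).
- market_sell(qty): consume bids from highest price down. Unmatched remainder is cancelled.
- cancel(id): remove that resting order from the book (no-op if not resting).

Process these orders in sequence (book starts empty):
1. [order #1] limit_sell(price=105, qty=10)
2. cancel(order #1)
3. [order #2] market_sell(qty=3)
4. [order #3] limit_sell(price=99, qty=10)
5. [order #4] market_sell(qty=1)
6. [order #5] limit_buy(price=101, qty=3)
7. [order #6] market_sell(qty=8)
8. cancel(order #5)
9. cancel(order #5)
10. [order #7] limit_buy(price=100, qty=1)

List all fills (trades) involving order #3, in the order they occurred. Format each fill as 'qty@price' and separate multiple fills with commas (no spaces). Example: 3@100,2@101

Answer: 3@99,1@99

Derivation:
After op 1 [order #1] limit_sell(price=105, qty=10): fills=none; bids=[-] asks=[#1:10@105]
After op 2 cancel(order #1): fills=none; bids=[-] asks=[-]
After op 3 [order #2] market_sell(qty=3): fills=none; bids=[-] asks=[-]
After op 4 [order #3] limit_sell(price=99, qty=10): fills=none; bids=[-] asks=[#3:10@99]
After op 5 [order #4] market_sell(qty=1): fills=none; bids=[-] asks=[#3:10@99]
After op 6 [order #5] limit_buy(price=101, qty=3): fills=#5x#3:3@99; bids=[-] asks=[#3:7@99]
After op 7 [order #6] market_sell(qty=8): fills=none; bids=[-] asks=[#3:7@99]
After op 8 cancel(order #5): fills=none; bids=[-] asks=[#3:7@99]
After op 9 cancel(order #5): fills=none; bids=[-] asks=[#3:7@99]
After op 10 [order #7] limit_buy(price=100, qty=1): fills=#7x#3:1@99; bids=[-] asks=[#3:6@99]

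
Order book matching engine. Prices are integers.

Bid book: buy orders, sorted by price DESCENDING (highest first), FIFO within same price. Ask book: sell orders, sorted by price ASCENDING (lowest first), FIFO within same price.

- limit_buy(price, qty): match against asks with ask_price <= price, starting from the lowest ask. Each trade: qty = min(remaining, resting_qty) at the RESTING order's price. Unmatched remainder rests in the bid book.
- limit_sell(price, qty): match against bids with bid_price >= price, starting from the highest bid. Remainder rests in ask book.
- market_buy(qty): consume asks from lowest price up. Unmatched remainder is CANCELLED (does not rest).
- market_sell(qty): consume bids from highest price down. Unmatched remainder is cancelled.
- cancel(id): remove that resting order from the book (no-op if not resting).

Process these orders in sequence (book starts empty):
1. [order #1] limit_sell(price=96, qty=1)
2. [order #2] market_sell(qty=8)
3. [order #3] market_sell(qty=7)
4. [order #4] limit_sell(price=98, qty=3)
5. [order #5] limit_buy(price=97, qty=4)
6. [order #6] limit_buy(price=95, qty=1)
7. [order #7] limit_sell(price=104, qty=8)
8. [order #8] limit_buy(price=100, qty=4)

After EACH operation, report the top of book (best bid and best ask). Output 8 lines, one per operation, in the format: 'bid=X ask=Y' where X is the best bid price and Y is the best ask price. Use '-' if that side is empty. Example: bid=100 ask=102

Answer: bid=- ask=96
bid=- ask=96
bid=- ask=96
bid=- ask=96
bid=97 ask=98
bid=97 ask=98
bid=97 ask=98
bid=100 ask=104

Derivation:
After op 1 [order #1] limit_sell(price=96, qty=1): fills=none; bids=[-] asks=[#1:1@96]
After op 2 [order #2] market_sell(qty=8): fills=none; bids=[-] asks=[#1:1@96]
After op 3 [order #3] market_sell(qty=7): fills=none; bids=[-] asks=[#1:1@96]
After op 4 [order #4] limit_sell(price=98, qty=3): fills=none; bids=[-] asks=[#1:1@96 #4:3@98]
After op 5 [order #5] limit_buy(price=97, qty=4): fills=#5x#1:1@96; bids=[#5:3@97] asks=[#4:3@98]
After op 6 [order #6] limit_buy(price=95, qty=1): fills=none; bids=[#5:3@97 #6:1@95] asks=[#4:3@98]
After op 7 [order #7] limit_sell(price=104, qty=8): fills=none; bids=[#5:3@97 #6:1@95] asks=[#4:3@98 #7:8@104]
After op 8 [order #8] limit_buy(price=100, qty=4): fills=#8x#4:3@98; bids=[#8:1@100 #5:3@97 #6:1@95] asks=[#7:8@104]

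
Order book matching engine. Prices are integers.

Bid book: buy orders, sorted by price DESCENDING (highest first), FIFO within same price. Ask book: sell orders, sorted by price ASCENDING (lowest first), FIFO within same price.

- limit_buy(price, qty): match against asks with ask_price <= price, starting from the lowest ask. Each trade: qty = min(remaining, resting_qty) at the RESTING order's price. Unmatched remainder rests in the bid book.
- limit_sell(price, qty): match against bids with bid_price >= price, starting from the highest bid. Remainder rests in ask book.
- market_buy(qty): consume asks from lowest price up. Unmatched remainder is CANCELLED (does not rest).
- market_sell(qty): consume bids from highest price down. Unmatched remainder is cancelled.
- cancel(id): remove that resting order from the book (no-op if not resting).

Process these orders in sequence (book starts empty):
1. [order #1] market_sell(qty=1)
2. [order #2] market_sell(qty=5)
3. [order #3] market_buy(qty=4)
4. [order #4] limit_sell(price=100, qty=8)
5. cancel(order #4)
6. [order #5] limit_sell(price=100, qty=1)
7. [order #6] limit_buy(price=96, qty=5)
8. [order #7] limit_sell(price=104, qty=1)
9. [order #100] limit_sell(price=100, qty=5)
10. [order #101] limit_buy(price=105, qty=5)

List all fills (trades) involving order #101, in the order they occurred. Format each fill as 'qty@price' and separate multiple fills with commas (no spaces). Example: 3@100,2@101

Answer: 1@100,4@100

Derivation:
After op 1 [order #1] market_sell(qty=1): fills=none; bids=[-] asks=[-]
After op 2 [order #2] market_sell(qty=5): fills=none; bids=[-] asks=[-]
After op 3 [order #3] market_buy(qty=4): fills=none; bids=[-] asks=[-]
After op 4 [order #4] limit_sell(price=100, qty=8): fills=none; bids=[-] asks=[#4:8@100]
After op 5 cancel(order #4): fills=none; bids=[-] asks=[-]
After op 6 [order #5] limit_sell(price=100, qty=1): fills=none; bids=[-] asks=[#5:1@100]
After op 7 [order #6] limit_buy(price=96, qty=5): fills=none; bids=[#6:5@96] asks=[#5:1@100]
After op 8 [order #7] limit_sell(price=104, qty=1): fills=none; bids=[#6:5@96] asks=[#5:1@100 #7:1@104]
After op 9 [order #100] limit_sell(price=100, qty=5): fills=none; bids=[#6:5@96] asks=[#5:1@100 #100:5@100 #7:1@104]
After op 10 [order #101] limit_buy(price=105, qty=5): fills=#101x#5:1@100 #101x#100:4@100; bids=[#6:5@96] asks=[#100:1@100 #7:1@104]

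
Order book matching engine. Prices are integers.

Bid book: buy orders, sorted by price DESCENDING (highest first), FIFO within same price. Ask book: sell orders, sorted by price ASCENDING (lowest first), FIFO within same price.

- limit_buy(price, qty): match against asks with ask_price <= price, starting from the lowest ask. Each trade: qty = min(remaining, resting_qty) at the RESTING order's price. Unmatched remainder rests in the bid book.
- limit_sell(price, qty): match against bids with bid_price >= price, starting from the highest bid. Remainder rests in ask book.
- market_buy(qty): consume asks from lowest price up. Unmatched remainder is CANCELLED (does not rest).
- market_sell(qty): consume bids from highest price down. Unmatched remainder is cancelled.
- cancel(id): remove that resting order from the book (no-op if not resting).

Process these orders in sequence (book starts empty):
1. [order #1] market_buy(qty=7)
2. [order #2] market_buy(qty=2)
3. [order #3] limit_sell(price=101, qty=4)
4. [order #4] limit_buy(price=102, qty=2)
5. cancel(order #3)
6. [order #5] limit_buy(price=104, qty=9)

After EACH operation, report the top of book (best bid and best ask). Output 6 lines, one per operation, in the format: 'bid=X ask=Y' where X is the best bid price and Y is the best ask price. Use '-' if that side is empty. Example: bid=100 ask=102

After op 1 [order #1] market_buy(qty=7): fills=none; bids=[-] asks=[-]
After op 2 [order #2] market_buy(qty=2): fills=none; bids=[-] asks=[-]
After op 3 [order #3] limit_sell(price=101, qty=4): fills=none; bids=[-] asks=[#3:4@101]
After op 4 [order #4] limit_buy(price=102, qty=2): fills=#4x#3:2@101; bids=[-] asks=[#3:2@101]
After op 5 cancel(order #3): fills=none; bids=[-] asks=[-]
After op 6 [order #5] limit_buy(price=104, qty=9): fills=none; bids=[#5:9@104] asks=[-]

Answer: bid=- ask=-
bid=- ask=-
bid=- ask=101
bid=- ask=101
bid=- ask=-
bid=104 ask=-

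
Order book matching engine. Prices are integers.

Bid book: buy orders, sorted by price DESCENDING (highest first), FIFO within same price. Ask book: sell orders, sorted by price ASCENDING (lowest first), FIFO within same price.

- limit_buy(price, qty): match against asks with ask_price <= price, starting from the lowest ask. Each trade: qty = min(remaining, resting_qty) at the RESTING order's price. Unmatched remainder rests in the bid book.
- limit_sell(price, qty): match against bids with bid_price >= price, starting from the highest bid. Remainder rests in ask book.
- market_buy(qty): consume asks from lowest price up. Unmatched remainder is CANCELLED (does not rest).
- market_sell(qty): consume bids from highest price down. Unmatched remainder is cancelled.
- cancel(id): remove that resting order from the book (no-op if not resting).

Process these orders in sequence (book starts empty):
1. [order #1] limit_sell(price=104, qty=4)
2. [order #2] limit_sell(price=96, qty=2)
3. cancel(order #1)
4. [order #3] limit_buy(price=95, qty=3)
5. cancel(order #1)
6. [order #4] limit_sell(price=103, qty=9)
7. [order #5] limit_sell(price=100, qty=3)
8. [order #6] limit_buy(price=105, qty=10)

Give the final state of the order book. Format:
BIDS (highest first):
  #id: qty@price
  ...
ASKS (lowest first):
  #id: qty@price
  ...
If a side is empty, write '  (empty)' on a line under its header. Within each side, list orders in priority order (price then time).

After op 1 [order #1] limit_sell(price=104, qty=4): fills=none; bids=[-] asks=[#1:4@104]
After op 2 [order #2] limit_sell(price=96, qty=2): fills=none; bids=[-] asks=[#2:2@96 #1:4@104]
After op 3 cancel(order #1): fills=none; bids=[-] asks=[#2:2@96]
After op 4 [order #3] limit_buy(price=95, qty=3): fills=none; bids=[#3:3@95] asks=[#2:2@96]
After op 5 cancel(order #1): fills=none; bids=[#3:3@95] asks=[#2:2@96]
After op 6 [order #4] limit_sell(price=103, qty=9): fills=none; bids=[#3:3@95] asks=[#2:2@96 #4:9@103]
After op 7 [order #5] limit_sell(price=100, qty=3): fills=none; bids=[#3:3@95] asks=[#2:2@96 #5:3@100 #4:9@103]
After op 8 [order #6] limit_buy(price=105, qty=10): fills=#6x#2:2@96 #6x#5:3@100 #6x#4:5@103; bids=[#3:3@95] asks=[#4:4@103]

Answer: BIDS (highest first):
  #3: 3@95
ASKS (lowest first):
  #4: 4@103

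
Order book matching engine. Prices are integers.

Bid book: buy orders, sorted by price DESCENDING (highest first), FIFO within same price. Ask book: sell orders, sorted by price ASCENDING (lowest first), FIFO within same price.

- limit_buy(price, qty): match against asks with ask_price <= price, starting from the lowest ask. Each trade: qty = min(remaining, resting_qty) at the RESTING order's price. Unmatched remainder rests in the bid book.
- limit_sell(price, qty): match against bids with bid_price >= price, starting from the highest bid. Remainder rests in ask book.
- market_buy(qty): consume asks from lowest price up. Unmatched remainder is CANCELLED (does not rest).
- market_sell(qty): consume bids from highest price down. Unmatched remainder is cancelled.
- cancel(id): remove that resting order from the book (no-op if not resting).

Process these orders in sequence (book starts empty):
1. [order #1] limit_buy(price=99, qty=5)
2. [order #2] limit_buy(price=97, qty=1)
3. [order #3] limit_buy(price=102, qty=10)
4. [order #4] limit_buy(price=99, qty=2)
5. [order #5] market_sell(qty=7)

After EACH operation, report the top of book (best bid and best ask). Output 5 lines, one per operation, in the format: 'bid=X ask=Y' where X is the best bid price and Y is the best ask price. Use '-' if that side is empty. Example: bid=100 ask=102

Answer: bid=99 ask=-
bid=99 ask=-
bid=102 ask=-
bid=102 ask=-
bid=102 ask=-

Derivation:
After op 1 [order #1] limit_buy(price=99, qty=5): fills=none; bids=[#1:5@99] asks=[-]
After op 2 [order #2] limit_buy(price=97, qty=1): fills=none; bids=[#1:5@99 #2:1@97] asks=[-]
After op 3 [order #3] limit_buy(price=102, qty=10): fills=none; bids=[#3:10@102 #1:5@99 #2:1@97] asks=[-]
After op 4 [order #4] limit_buy(price=99, qty=2): fills=none; bids=[#3:10@102 #1:5@99 #4:2@99 #2:1@97] asks=[-]
After op 5 [order #5] market_sell(qty=7): fills=#3x#5:7@102; bids=[#3:3@102 #1:5@99 #4:2@99 #2:1@97] asks=[-]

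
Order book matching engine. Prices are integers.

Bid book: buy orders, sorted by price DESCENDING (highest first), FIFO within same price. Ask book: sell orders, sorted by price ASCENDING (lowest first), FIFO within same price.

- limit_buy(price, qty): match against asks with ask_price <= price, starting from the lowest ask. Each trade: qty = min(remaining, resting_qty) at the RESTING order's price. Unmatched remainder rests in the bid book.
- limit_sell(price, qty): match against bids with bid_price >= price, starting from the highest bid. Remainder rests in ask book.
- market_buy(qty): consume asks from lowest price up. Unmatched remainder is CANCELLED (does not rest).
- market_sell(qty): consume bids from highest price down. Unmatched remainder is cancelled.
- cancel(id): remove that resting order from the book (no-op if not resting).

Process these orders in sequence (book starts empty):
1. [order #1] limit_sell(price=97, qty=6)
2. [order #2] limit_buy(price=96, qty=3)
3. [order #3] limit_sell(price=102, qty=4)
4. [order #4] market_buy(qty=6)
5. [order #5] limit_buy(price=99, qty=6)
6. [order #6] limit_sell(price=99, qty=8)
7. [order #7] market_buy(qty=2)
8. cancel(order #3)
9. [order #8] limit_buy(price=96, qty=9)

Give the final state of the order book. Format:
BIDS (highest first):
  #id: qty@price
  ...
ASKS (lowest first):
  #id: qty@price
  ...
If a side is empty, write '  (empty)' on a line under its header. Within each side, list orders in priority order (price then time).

After op 1 [order #1] limit_sell(price=97, qty=6): fills=none; bids=[-] asks=[#1:6@97]
After op 2 [order #2] limit_buy(price=96, qty=3): fills=none; bids=[#2:3@96] asks=[#1:6@97]
After op 3 [order #3] limit_sell(price=102, qty=4): fills=none; bids=[#2:3@96] asks=[#1:6@97 #3:4@102]
After op 4 [order #4] market_buy(qty=6): fills=#4x#1:6@97; bids=[#2:3@96] asks=[#3:4@102]
After op 5 [order #5] limit_buy(price=99, qty=6): fills=none; bids=[#5:6@99 #2:3@96] asks=[#3:4@102]
After op 6 [order #6] limit_sell(price=99, qty=8): fills=#5x#6:6@99; bids=[#2:3@96] asks=[#6:2@99 #3:4@102]
After op 7 [order #7] market_buy(qty=2): fills=#7x#6:2@99; bids=[#2:3@96] asks=[#3:4@102]
After op 8 cancel(order #3): fills=none; bids=[#2:3@96] asks=[-]
After op 9 [order #8] limit_buy(price=96, qty=9): fills=none; bids=[#2:3@96 #8:9@96] asks=[-]

Answer: BIDS (highest first):
  #2: 3@96
  #8: 9@96
ASKS (lowest first):
  (empty)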